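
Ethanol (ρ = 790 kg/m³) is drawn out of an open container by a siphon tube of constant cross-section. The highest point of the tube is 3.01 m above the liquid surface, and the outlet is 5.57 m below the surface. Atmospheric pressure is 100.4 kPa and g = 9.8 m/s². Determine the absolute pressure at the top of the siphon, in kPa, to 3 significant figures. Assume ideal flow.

P_top ≈ 34.0 kPa

The outlet speed comes from Torricelli: v = √(2g·5.57) = 10.4 m/s.
Continuity keeps v the same throughout the tube; from surface to crest, P_atm + 0 = P_top + ½ρv² + ρg·h_top.
P_top = 100400 − ½·790·10.4² − 790·9.8·3.01 = 34000 Pa.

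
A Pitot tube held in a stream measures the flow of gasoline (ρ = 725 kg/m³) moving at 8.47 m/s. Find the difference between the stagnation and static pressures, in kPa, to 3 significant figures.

ΔP ≈ 26.0 kPa

Bernoulli between the free stream and the stagnation point: ½ρv² = P_stag − P_static.
ΔP = ½·725·8.47² = 26000 Pa.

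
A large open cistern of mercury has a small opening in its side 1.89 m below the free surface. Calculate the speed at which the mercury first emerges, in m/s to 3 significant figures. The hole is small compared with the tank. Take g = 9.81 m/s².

v = 6.09 m/s

Torricelli's result v = √(2gh) gives v = √(2·9.81·1.89) = 6.09 m/s.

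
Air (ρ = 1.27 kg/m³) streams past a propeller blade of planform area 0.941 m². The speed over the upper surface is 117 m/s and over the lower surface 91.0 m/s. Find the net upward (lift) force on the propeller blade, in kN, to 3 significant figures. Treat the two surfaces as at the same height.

F ≈ 3.23 kN

With equal heights on the two surfaces, Bernoulli gives P_lower − P_upper = ½ρ(v_upper² − v_lower²).
ΔP = ½·1.27·(117² − 91.0²) = 3430 Pa.
Lift = ΔP · A = 3430 × 0.941 = 3230 N.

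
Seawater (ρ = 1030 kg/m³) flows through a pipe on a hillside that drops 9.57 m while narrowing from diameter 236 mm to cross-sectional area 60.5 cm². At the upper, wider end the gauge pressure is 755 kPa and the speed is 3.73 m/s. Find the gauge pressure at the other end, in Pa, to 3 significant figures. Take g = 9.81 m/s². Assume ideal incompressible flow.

By continuity, v₂ = v₁·A₁/A₂ = 3.73·(437/60.5) = 27.0 m/s.
Bernoulli: P₁ + ½ρv₁² + ρg h₁ = P₂ + ½ρv₂² + ρg h₂, so P₂ = P₁ + ½ρ(v₁² − v₂²) − ρg(h₂ − h₁).
P₂ = 755000 + ½·1030·(3.73² − 27.0²) − 1030·9.81·(−9.57) = 755000 + (-367000) − (-96700) = 484000 Pa.

P₂ = 484000 Pa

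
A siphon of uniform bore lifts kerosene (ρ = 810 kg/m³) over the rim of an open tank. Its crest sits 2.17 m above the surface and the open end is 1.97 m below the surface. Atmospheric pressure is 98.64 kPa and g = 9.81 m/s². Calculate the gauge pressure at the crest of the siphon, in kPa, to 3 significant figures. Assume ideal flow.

From the surface to the outlet (both open to atmosphere, surface at rest): v = √(2g·h_out) = √(2·9.81·1.97) = 6.22 m/s.
With constant cross-section the crest speed equals v; applying Bernoulli from the surface up to the crest, P_top = P_atm − ½ρv² − ρg·h_top.
P_top = 98640 − ½·810·6.22² − 810·9.81·2.17 = 65700 Pa. So P_gauge = P_top − P_atm = -32900 Pa.

P_gauge = -32.9 kPa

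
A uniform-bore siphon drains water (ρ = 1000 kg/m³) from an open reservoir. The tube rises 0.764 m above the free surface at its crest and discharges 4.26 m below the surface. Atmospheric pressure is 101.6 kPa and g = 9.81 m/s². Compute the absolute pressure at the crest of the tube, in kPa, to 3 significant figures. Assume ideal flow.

52.3 kPa

Bernoulli surface→outlet gives ½v² = g·h_out, so v = √(2·9.81·4.26) = 9.14 m/s.
The bore is uniform, so the speed at the crest is the same v. Bernoulli surface→crest: P_atm = P_top + ½ρv² + ρg·h_top.
P_top = 101600 − ½·1000·9.14² − 1000·9.81·0.764 = 52300 Pa.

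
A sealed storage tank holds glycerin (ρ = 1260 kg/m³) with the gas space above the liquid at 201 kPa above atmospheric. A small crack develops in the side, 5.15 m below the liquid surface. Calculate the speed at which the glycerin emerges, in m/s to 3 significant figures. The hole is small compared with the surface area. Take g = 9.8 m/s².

20.5 m/s

Take point 1 at the surface (v₁ ≈ 0) and point 2 at the hole (at atmospheric pressure). Bernoulli: P₁ + ρg h = P_atm + ½ρv₂².
With P₁ − P_atm = 201000 Pa, v₂ = √(2gh + 2ΔP/ρ) = √(2·9.8·5.15 + 2·201000/1260) = 20.5 m/s.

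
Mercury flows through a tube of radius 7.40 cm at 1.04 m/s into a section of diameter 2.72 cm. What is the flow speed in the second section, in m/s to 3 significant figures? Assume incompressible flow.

The volume flow rate is constant, so v₂ = (A₁/A₂)v₁ = (172/5.81)·1.04 = 30.8 m/s.

v₂ ≈ 30.8 m/s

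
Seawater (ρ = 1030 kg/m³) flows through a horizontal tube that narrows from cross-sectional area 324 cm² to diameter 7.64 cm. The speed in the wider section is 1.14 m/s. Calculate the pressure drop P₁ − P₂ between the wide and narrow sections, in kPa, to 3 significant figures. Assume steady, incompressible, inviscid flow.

32.8 kPa

By continuity, v₂ = v₁·A₁/A₂ = 1.14·(324/45.8) = 8.06 m/s.
The pipe is horizontal, so Bernoulli reduces to P₁ + ½ρv₁² = P₂ + ½ρv₂².
P₁ − P₂ = ½·1030·(8.06² − 1.14²) = ½·1030·63.6 = 32800 Pa.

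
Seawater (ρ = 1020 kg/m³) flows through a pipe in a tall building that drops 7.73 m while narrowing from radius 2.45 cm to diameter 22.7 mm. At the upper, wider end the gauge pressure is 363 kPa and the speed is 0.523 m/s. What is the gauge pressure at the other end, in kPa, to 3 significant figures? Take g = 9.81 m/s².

P₂ ≈ 437 kPa

The volume flow rate is constant, so v₂ = (A₁/A₂)v₁ = (18.9/4.05)·0.523 = 2.44 m/s.
Bernoulli: P₁ + ½ρv₁² + ρg h₁ = P₂ + ½ρv₂² + ρg h₂, so P₂ = P₁ + ½ρ(v₁² − v₂²) − ρg(h₂ − h₁).
P₂ = 363000 + ½·1020·(0.523² − 2.44²) − 1020·9.81·(−7.73) = 363000 + (-2890) − (-77300) = 437000 Pa.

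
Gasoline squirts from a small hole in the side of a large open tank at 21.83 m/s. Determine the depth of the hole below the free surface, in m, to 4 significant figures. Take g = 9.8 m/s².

h = 24.31 m

For a small hole in a large open tank, ½v² = gh, giving h = v²/(2g).
h = 21.83²/(2·9.8) = 476.5/19.60 = 24.31 m.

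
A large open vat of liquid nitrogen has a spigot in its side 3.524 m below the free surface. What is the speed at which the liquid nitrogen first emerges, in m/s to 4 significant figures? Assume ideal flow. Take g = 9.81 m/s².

With the surface at rest and both surface and jet at atmospheric pressure, Bernoulli gives ρg h = ½ρv², so v = √(2gh) = √(2·9.81·3.524) = 8.315 m/s.

v = 8.315 m/s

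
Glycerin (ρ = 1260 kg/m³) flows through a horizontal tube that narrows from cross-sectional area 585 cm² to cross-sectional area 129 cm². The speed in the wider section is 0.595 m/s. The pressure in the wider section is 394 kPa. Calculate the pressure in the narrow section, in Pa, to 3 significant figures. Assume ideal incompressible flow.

P₂ ≈ 390000 Pa

Continuity gives A₁v₁ = A₂v₂, so v₂ = (585 cm²)/(129 cm²) × 0.595 m/s = 2.70 m/s.
Along the horizontal streamline, P + ½ρv² is constant.
P₂ = P₁ − ½ρ(v₂² − v₁²) = 394000 − ½·1260·(2.70² − 0.595²) = 394000 − 4360 = 390000 Pa.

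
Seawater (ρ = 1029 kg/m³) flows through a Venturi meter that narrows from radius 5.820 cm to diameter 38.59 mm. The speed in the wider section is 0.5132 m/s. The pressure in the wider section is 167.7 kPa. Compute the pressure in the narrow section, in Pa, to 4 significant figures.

The volume flow rate is constant, so v₂ = (A₁/A₂)v₁ = (106.4/11.70)·0.5132 = 4.669 m/s.
Along the horizontal streamline, P + ½ρv² is constant.
P₂ = P₁ − ½ρ(v₂² − v₁²) = 167700 − ½·1029·(4.669² − 0.5132²) = 167700 − 11080 = 156600 Pa.

P₂ ≈ 156600 Pa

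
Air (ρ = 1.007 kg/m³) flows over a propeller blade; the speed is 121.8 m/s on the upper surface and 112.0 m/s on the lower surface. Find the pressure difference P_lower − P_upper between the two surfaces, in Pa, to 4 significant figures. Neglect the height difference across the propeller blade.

Bernoulli (same height): P_lower − P_upper = ½ρ(v_upper² − v_lower²).
ΔP = ½·1.007·(121.8² − 112.0²) = 1154 Pa.

ΔP = 1154 Pa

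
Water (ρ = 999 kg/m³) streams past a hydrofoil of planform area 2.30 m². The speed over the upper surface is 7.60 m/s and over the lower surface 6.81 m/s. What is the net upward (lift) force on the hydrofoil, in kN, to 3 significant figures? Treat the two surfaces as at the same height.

F ≈ 13.1 kN

From P + ½ρv² = const at equal height, P_low − P_up = ½ρ(v_up² − v_low²).
ΔP = ½·999·(7.60² − 6.81²) = 5690 Pa.
Lift = ΔP · A = 5690 × 2.30 = 13100 N.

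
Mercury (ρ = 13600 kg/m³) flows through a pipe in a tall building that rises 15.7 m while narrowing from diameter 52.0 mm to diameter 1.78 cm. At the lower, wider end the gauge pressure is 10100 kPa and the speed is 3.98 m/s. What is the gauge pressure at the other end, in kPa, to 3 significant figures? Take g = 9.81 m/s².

P₂ ≈ 268 kPa

Mass conservation (A₁v₁ = A₂v₂) gives v₂ = 3.98 × 21.2/2.49 = 34.0 m/s.
Bernoulli: P₁ + ½ρv₁² + ρg h₁ = P₂ + ½ρv₂² + ρg h₂, so P₂ = P₁ + ½ρ(v₁² − v₂²) − ρg(h₂ − h₁).
P₂ = 10100000 + ½·13600·(3.98² − 34.0²) − 13600·9.81·(+15.7) = 10100000 + (-7740000) − (2090000) = 268000 Pa.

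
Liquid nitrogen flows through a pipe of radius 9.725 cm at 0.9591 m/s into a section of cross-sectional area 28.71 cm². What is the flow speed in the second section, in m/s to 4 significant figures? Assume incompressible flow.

v₂ ≈ 9.926 m/s

Mass conservation (A₁v₁ = A₂v₂) gives v₂ = 0.9591 × 297.1/28.71 = 9.926 m/s.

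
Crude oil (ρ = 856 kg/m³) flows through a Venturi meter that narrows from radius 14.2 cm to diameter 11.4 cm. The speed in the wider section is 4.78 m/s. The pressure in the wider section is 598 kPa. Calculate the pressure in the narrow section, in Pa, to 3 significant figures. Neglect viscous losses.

By continuity, v₂ = v₁·A₁/A₂ = 4.78·(633/102) = 29.7 m/s.
Along the horizontal streamline, P + ½ρv² is constant.
P₂ = P₁ − ½ρ(v₂² − v₁²) = 598000 − ½·856·(29.7² − 4.78²) = 598000 − 367000 = 231000 Pa.

P₂ ≈ 231000 Pa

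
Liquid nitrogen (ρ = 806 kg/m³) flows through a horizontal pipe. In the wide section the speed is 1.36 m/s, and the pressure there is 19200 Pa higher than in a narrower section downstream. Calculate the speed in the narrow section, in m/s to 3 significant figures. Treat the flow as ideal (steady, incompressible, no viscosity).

v₂ ≈ 7.04 m/s

Horizontal Bernoulli: P₁ + ½ρv₁² = P₂ + ½ρv₂², so v₂² = v₁² + 2(P₁ − P₂)/ρ.
v₂ = √(1.36² + 2·19200/806) = √(1.85 + 47.6) = 7.04 m/s.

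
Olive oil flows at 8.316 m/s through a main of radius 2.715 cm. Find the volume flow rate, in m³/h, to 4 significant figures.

Q = A·v = 0.002316 m² × 8.316 m/s = 0.01926 m³/s.
Converting: 0.01926 m³/s × 3600 = 69.33 m³/h.

Q ≈ 69.33 m³/h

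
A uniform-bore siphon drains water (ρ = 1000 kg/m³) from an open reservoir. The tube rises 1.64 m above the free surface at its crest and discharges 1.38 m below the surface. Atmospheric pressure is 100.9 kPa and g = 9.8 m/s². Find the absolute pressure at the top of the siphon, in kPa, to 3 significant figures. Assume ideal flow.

From the surface to the outlet (both open to atmosphere, surface at rest): v = √(2g·h_out) = √(2·9.8·1.38) = 5.20 m/s.
With constant cross-section the crest speed equals v; applying Bernoulli from the surface up to the crest, P_top = P_atm − ½ρv² − ρg·h_top.
P_top = 100900 − ½·1000·5.20² − 1000·9.8·1.64 = 71300 Pa.

71.3 kPa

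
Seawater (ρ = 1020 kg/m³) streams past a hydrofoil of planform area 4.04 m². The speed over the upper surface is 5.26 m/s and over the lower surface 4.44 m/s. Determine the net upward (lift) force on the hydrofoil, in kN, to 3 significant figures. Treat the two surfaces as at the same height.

F ≈ 16.4 kN

From P + ½ρv² = const at equal height, P_low − P_up = ½ρ(v_up² − v_low²).
ΔP = ½·1020·(5.26² − 4.44²) = 4060 Pa.
Lift = ΔP · A = 4060 × 4.04 = 16400 N.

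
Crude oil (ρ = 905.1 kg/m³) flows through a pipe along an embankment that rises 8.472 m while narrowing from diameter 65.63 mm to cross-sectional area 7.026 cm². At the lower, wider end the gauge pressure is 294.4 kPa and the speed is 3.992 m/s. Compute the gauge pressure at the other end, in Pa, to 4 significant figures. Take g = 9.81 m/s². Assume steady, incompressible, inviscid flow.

59190 Pa

Continuity gives A₁v₁ = A₂v₂, so v₂ = (33.83 cm²)/(7.026 cm²) × 3.992 m/s = 19.22 m/s.
Applying Bernoulli between the two ends and solving for P₂: P₂ = P₁ + ½ρ(v₁² − v₂²) − ρgΔh.
P₂ = 294400 + ½·905.1·(3.992² − 19.22²) − 905.1·9.81·(+8.472) = 294400 + (-160000) − (75220) = 59190 Pa.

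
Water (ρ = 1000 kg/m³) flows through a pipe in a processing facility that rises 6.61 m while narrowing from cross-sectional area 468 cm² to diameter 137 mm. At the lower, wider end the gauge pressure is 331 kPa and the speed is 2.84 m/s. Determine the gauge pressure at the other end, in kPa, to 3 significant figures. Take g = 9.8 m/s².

The volume flow rate is constant, so v₂ = (A₁/A₂)v₁ = (468/147)·2.84 = 9.02 m/s.
Energy conservation along the streamline gives P₂ = P₁ − ½ρ(v₂² − v₁²) − ρg(h₂ − h₁).
P₂ = 331000 + ½·1000·(2.84² − 9.02²) − 1000·9.8·(+6.61) = 331000 + (-36600) − (64800) = 230000 Pa.

230 kPa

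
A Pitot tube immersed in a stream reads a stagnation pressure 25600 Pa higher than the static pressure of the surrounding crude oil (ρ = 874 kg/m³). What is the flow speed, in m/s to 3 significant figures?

v = 7.65 m/s

The dynamic pressure equals the rise in static pressure at the stagnation point: ΔP = ½ρv².
v = √(2ΔP/ρ) = √(2·25600/874) = 7.65 m/s.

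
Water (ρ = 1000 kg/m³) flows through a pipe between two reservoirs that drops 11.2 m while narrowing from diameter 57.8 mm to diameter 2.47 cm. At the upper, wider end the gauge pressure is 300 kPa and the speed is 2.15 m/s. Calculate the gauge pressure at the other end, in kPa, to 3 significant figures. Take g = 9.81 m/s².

By continuity, v₂ = v₁·A₁/A₂ = 2.15·(26.2/4.79) = 11.8 m/s.
Applying Bernoulli between the two ends and solving for P₂: P₂ = P₁ + ½ρ(v₁² − v₂²) − ρgΔh.
P₂ = 300000 + ½·1000·(2.15² − 11.8²) − 1000·9.81·(−11.2) = 300000 + (-67000) − (-110000) = 343000 Pa.

P₂ = 343 kPa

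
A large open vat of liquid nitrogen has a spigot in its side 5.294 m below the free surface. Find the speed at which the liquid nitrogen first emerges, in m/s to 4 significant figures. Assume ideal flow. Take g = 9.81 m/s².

v ≈ 10.19 m/s

With the surface at rest and both surface and jet at atmospheric pressure, Bernoulli gives ρg h = ½ρv², so v = √(2gh) = √(2·9.81·5.294) = 10.19 m/s.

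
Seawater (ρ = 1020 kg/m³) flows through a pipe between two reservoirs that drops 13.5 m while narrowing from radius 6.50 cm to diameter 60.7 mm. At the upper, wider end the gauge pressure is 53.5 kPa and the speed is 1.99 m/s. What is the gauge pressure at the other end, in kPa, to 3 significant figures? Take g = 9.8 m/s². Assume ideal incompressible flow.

P₂ ≈ 148 kPa

Mass conservation (A₁v₁ = A₂v₂) gives v₂ = 1.99 × 133/28.9 = 9.13 m/s.
Applying Bernoulli between the two ends and solving for P₂: P₂ = P₁ + ½ρ(v₁² − v₂²) − ρgΔh.
P₂ = 53500 + ½·1020·(1.99² − 9.13²) − 1020·9.8·(−13.5) = 53500 + (-40500) − (-135000) = 148000 Pa.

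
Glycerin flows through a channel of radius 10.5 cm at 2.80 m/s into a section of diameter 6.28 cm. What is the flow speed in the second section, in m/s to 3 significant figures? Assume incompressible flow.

31.3 m/s

The volume flow rate is constant, so v₂ = (A₁/A₂)v₁ = (346/31.0)·2.80 = 31.3 m/s.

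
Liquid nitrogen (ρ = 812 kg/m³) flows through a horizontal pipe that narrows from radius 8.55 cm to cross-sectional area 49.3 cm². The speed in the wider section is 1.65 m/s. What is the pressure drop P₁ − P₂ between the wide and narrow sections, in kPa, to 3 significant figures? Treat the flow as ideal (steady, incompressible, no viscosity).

The volume flow rate is constant, so v₂ = (A₁/A₂)v₁ = (230/49.3)·1.65 = 7.69 m/s.
The pipe is horizontal, so Bernoulli reduces to P₁ + ½ρv₁² = P₂ + ½ρv₂².
P₁ − P₂ = ½·812·(7.69² − 1.65²) = ½·812·56.4 = 22900 Pa.

ΔP ≈ 22.9 kPa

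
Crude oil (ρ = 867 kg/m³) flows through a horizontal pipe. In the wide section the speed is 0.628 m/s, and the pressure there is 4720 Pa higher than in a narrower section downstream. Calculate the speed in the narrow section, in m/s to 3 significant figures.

Along the level pipe P + ½ρv² is conserved, hence v₂² = v₁² + 2(P₁ − P₂)/ρ.
v₂ = √(0.628² + 2·4720/867) = √(0.394 + 10.9) = 3.36 m/s.

v₂ = 3.36 m/s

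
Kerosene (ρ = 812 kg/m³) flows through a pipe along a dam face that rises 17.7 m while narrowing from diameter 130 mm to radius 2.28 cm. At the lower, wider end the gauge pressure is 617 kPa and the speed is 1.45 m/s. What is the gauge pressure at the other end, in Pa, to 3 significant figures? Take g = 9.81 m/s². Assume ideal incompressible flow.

P₂ = 420000 Pa

Mass conservation (A₁v₁ = A₂v₂) gives v₂ = 1.45 × 133/16.3 = 11.8 m/s.
Bernoulli: P₁ + ½ρv₁² + ρg h₁ = P₂ + ½ρv₂² + ρg h₂, so P₂ = P₁ + ½ρ(v₁² − v₂²) − ρg(h₂ − h₁).
P₂ = 617000 + ½·812·(1.45² − 11.8²) − 812·9.81·(+17.7) = 617000 + (-55500) − (141000) = 420000 Pa.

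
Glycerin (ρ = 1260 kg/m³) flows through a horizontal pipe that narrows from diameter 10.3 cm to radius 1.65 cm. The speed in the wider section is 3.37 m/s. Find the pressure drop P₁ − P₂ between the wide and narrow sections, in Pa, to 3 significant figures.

672000 Pa

Mass conservation (A₁v₁ = A₂v₂) gives v₂ = 3.37 × 83.3/8.55 = 32.8 m/s.
The pipe is horizontal, so Bernoulli reduces to P₁ + ½ρv₁² = P₂ + ½ρv₂².
P₁ − P₂ = ½·1260·(32.8² − 3.37²) = ½·1260·1070 = 672000 Pa.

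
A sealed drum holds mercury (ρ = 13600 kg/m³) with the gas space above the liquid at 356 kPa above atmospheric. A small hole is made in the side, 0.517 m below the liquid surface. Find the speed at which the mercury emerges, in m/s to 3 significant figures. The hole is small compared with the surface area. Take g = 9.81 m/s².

Take point 1 at the surface (v₁ ≈ 0) and point 2 at the hole (at atmospheric pressure). Bernoulli: P₁ + ρg h = P_atm + ½ρv₂².
With P₁ − P_atm = 356000 Pa, v₂ = √(2gh + 2ΔP/ρ) = √(2·9.81·0.517 + 2·356000/13600) = 7.91 m/s.

v = 7.91 m/s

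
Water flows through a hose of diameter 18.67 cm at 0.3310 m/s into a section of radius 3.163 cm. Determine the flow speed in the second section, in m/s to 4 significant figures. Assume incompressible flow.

By continuity, v₂ = v₁·A₁/A₂ = 0.3310·(273.8/31.43) = 2.883 m/s.

v₂ ≈ 2.883 m/s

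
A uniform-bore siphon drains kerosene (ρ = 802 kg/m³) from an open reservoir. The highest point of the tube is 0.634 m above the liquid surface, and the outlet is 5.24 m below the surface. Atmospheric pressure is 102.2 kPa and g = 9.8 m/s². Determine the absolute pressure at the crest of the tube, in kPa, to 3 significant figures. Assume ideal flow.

From the surface to the outlet (both open to atmosphere, surface at rest): v = √(2g·h_out) = √(2·9.8·5.24) = 10.1 m/s.
Continuity keeps v the same throughout the tube; from surface to crest, P_atm + 0 = P_top + ½ρv² + ρg·h_top.
P_top = 102200 − ½·802·10.1² − 802·9.8·0.634 = 56000 Pa.

P_top = 56.0 kPa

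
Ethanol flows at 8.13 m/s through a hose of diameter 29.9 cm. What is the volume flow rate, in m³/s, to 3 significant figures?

Q = A·v = 0.0702 m² × 8.13 m/s = 0.571 m³/s.

Q ≈ 0.571 m³/s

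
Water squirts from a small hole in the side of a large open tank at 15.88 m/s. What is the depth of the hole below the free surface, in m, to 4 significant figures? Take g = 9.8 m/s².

Torricelli: v = √(2gh), so h = v²/(2g).
h = 15.88²/(2·9.8) = 252.2/19.60 = 12.87 m.

h = 12.87 m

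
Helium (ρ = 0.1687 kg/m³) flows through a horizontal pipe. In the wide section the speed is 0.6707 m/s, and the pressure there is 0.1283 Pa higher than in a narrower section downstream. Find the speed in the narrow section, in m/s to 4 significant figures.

With h₁ = h₂, rearranging Bernoulli gives v₂ = √(v₁² + 2ΔP/ρ).
v₂ = √(0.6707² + 2·0.1283/0.1687) = √(0.4498 + 1.521) = 1.404 m/s.

v₂ ≈ 1.404 m/s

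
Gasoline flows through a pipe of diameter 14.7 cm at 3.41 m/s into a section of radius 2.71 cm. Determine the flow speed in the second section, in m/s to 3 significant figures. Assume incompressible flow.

By continuity, v₂ = v₁·A₁/A₂ = 3.41·(170/23.1) = 25.1 m/s.

v₂ ≈ 25.1 m/s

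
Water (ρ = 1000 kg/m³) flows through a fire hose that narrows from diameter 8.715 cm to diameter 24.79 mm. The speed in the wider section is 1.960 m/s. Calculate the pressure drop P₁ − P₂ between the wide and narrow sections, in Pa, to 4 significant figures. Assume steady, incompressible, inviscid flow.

Continuity gives A₁v₁ = A₂v₂, so v₂ = (59.65 cm²)/(4.827 cm²) × 1.960 m/s = 24.22 m/s.
With no height change, Bernoulli's equation is P₁ + ½ρv₁² = P₂ + ½ρv₂².
P₁ − P₂ = ½·1000·(24.22² − 1.960²) = ½·1000·582.9 = 291500 Pa.

ΔP ≈ 291500 Pa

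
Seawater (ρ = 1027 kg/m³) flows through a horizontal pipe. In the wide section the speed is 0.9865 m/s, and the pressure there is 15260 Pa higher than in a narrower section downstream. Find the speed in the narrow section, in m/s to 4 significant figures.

Along the level pipe P + ½ρv² is conserved, hence v₂² = v₁² + 2(P₁ − P₂)/ρ.
v₂ = √(0.9865² + 2·15260/1027) = √(0.9732 + 29.72) = 5.540 m/s.

v₂ ≈ 5.540 m/s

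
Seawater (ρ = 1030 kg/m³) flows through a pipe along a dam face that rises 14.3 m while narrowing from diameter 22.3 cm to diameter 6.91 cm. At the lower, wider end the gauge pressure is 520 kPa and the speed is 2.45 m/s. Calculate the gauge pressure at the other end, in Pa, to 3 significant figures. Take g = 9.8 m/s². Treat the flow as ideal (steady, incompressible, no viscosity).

The volume flow rate is constant, so v₂ = (A₁/A₂)v₁ = (391/37.5)·2.45 = 25.5 m/s.
Bernoulli: P₁ + ½ρv₁² + ρg h₁ = P₂ + ½ρv₂² + ρg h₂, so P₂ = P₁ + ½ρ(v₁² − v₂²) − ρg(h₂ − h₁).
P₂ = 520000 + ½·1030·(2.45² − 25.5²) − 1030·9.8·(+14.3) = 520000 + (-332000) − (144000) = 43400 Pa.

P₂ ≈ 43400 Pa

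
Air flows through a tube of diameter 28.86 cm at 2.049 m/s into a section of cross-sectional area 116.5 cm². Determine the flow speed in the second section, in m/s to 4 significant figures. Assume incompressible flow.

By continuity, v₂ = v₁·A₁/A₂ = 2.049·(654.2/116.5) = 11.51 m/s.

11.51 m/s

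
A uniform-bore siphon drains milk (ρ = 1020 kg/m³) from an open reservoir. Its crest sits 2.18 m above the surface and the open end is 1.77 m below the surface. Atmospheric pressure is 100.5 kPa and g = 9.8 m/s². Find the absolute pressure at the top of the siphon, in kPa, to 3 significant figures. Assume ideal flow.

The outlet speed comes from Torricelli: v = √(2g·1.77) = 5.89 m/s.
The bore is uniform, so the speed at the crest is the same v. Bernoulli surface→crest: P_atm = P_top + ½ρv² + ρg·h_top.
P_top = 100500 − ½·1020·5.89² − 1020·9.8·2.18 = 61000 Pa.

P_top ≈ 61.0 kPa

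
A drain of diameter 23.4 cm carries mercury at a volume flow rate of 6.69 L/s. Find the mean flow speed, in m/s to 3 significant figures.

Q = 6.69 L/s = 0.00669 m³/s.
v = Q/A = 0.00669 / 0.0430 = 0.156 m/s.

v ≈ 0.156 m/s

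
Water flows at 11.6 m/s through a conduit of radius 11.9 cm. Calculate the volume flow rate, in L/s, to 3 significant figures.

516 L/s

Q = A·v = 0.0445 m² × 11.6 m/s = 0.516 m³/s.
Converting: 0.516 m³/s × 1000 = 516 L/s.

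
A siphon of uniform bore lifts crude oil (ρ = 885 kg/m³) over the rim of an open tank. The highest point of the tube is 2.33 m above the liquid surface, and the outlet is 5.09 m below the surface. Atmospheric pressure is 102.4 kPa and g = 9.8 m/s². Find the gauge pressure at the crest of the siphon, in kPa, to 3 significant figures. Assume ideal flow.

Bernoulli surface→outlet gives ½v² = g·h_out, so v = √(2·9.8·5.09) = 9.99 m/s.
The bore is uniform, so the speed at the crest is the same v. Bernoulli surface→crest: P_atm = P_top + ½ρv² + ρg·h_top.
P_top = 102400 − ½·885·9.99² − 885·9.8·2.33 = 38000 Pa. So P_gauge = P_top − P_atm = -64400 Pa.

P_gauge ≈ -64.4 kPa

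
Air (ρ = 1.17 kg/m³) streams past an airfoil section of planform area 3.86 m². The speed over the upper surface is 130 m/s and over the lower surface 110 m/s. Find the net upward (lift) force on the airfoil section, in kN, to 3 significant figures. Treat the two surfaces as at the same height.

F = 10.8 kN

With equal heights on the two surfaces, Bernoulli gives P_lower − P_upper = ½ρ(v_upper² − v_lower²).
ΔP = ½·1.17·(130² − 110²) = 2810 Pa.
Lift = ΔP · A = 2810 × 3.86 = 10800 N.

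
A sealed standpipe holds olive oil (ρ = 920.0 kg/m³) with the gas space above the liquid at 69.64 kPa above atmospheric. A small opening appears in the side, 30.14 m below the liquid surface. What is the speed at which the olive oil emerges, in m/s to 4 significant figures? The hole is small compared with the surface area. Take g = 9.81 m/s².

Take point 1 at the surface (v₁ ≈ 0) and point 2 at the hole (at atmospheric pressure). Bernoulli: P₁ + ρg h = P_atm + ½ρv₂².
With P₁ − P_atm = 69640 Pa, v₂ = √(2gh + 2ΔP/ρ) = √(2·9.81·30.14 + 2·69640/920.0) = 27.25 m/s.

v = 27.25 m/s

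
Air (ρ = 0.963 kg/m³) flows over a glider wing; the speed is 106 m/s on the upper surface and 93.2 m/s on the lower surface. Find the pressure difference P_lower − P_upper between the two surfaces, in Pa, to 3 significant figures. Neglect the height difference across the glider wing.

1230 Pa

Bernoulli (same height): P_lower − P_upper = ½ρ(v_upper² − v_lower²).
ΔP = ½·0.963·(106² − 93.2²) = 1230 Pa.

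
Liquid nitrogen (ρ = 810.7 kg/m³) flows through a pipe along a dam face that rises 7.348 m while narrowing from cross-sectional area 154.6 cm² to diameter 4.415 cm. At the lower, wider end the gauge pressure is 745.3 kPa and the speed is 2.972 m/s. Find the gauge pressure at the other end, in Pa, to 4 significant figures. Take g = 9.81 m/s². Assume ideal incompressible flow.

325300 Pa

Mass conservation (A₁v₁ = A₂v₂) gives v₂ = 2.972 × 154.6/15.31 = 30.01 m/s.
Applying Bernoulli between the two ends and solving for P₂: P₂ = P₁ + ½ρ(v₁² − v₂²) − ρgΔh.
P₂ = 745300 + ½·810.7·(2.972² − 30.01²) − 810.7·9.81·(+7.348) = 745300 + (-361500) − (58440) = 325300 Pa.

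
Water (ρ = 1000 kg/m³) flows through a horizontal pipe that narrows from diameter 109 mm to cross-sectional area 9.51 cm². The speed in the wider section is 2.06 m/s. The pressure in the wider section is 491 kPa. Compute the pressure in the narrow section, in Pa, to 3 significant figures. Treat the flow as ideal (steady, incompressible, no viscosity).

P₂ ≈ 289000 Pa

The volume flow rate is constant, so v₂ = (A₁/A₂)v₁ = (93.3/9.51)·2.06 = 20.2 m/s.
With no height change, Bernoulli's equation is P₁ + ½ρv₁² = P₂ + ½ρv₂².
P₂ = P₁ − ½ρ(v₂² − v₁²) = 491000 − ½·1000·(20.2² − 2.06²) = 491000 − 202000 = 289000 Pa.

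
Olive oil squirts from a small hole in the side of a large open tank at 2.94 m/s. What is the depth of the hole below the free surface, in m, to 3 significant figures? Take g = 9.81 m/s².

h ≈ 0.441 m

Inverting v = √(2gh) gives h = v² / 2g.
h = 2.94²/(2·9.81) = 8.64/19.62 = 0.441 m.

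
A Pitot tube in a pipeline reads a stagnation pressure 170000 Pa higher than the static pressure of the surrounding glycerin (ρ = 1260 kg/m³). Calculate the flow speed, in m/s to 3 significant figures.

v ≈ 16.4 m/s

The dynamic pressure equals the rise in static pressure at the stagnation point: ΔP = ½ρv².
v = √(2ΔP/ρ) = √(2·170000/1260) = 16.4 m/s.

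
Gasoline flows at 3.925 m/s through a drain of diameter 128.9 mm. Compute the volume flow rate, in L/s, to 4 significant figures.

Q ≈ 51.22 L/s

Q = A·v = 0.01305 m² × 3.925 m/s = 0.05122 m³/s.
Converting: 0.05122 m³/s × 1000 = 51.22 L/s.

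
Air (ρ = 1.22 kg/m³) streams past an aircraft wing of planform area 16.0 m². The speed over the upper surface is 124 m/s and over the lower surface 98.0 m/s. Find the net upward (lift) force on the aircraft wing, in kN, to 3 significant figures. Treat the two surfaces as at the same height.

56.3 kN

The faster flow above has the lower pressure; Bernoulli (same height) gives ΔP = ½ρ(v_up² − v_low²).
ΔP = ½·1.22·(124² − 98.0²) = 3520 Pa.
Lift = ΔP · A = 3520 × 16.0 = 56300 N.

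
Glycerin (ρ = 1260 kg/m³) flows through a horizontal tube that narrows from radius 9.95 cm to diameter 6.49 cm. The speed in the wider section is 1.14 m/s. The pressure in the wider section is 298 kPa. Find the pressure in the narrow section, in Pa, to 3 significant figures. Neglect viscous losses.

P₂ ≈ 226000 Pa

By continuity, v₂ = v₁·A₁/A₂ = 1.14·(311/33.1) = 10.7 m/s.
Along the horizontal streamline, P + ½ρv² is constant.
P₂ = P₁ − ½ρ(v₂² − v₁²) = 298000 − ½·1260·(10.7² − 1.14²) = 298000 − 71600 = 226000 Pa.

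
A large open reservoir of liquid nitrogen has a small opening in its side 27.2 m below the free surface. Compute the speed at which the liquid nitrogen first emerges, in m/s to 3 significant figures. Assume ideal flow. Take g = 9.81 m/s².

Bernoulli from surface to hole (P equal, v_surface ≈ 0): v = √(2gh) = √(2×9.81×27.2) = 23.1 m/s.

v ≈ 23.1 m/s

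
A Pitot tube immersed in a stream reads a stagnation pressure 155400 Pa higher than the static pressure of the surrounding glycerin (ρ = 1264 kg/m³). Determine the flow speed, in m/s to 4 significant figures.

At the stagnation point the flow is brought to rest, so Bernoulli gives P_stag − P_static = ½ρv².
v = √(2ΔP/ρ) = √(2·155400/1264) = 15.68 m/s.

v ≈ 15.68 m/s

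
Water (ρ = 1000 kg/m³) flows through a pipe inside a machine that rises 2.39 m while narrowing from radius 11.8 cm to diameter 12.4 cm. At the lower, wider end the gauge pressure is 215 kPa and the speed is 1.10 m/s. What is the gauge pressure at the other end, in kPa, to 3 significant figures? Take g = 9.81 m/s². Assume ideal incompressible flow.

The volume flow rate is constant, so v₂ = (A₁/A₂)v₁ = (437/121)·1.10 = 3.98 m/s.
Energy conservation along the streamline gives P₂ = P₁ − ½ρ(v₂² − v₁²) − ρg(h₂ − h₁).
P₂ = 215000 + ½·1000·(1.10² − 3.98²) − 1000·9.81·(+2.39) = 215000 + (-7330) − (23400) = 184000 Pa.

184 kPa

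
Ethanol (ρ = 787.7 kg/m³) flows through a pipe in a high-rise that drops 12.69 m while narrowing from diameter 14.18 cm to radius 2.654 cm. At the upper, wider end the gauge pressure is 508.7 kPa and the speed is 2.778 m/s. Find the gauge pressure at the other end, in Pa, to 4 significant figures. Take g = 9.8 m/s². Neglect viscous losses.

P₂ ≈ 454900 Pa

By continuity, v₂ = v₁·A₁/A₂ = 2.778·(157.9/22.13) = 19.83 m/s.
Applying Bernoulli between the two ends and solving for P₂: P₂ = P₁ + ½ρ(v₁² − v₂²) − ρgΔh.
P₂ = 508700 + ½·787.7·(2.778² − 19.83²) − 787.7·9.8·(−12.69) = 508700 + (-151800) − (-97960) = 454900 Pa.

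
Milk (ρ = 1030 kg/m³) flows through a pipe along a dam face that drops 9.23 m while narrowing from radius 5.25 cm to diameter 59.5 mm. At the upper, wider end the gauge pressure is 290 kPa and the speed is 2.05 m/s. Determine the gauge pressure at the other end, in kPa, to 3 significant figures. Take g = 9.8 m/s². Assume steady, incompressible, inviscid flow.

P₂ ≈ 364 kPa

Mass conservation (A₁v₁ = A₂v₂) gives v₂ = 2.05 × 86.6/27.8 = 6.38 m/s.
Applying Bernoulli between the two ends and solving for P₂: P₂ = P₁ + ½ρ(v₁² − v₂²) − ρgΔh.
P₂ = 290000 + ½·1030·(2.05² − 6.38²) − 1030·9.8·(−9.23) = 290000 + (-18800) − (-93200) = 364000 Pa.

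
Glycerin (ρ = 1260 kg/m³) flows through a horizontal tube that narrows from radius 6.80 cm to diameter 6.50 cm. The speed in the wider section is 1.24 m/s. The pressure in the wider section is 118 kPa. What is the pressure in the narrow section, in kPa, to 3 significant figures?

Continuity gives A₁v₁ = A₂v₂, so v₂ = (145 cm²)/(33.2 cm²) × 1.24 m/s = 5.43 m/s.
Bernoulli (h₁ = h₂): P₁ − P₂ = ½ρ(v₂² − v₁²).
P₂ = P₁ − ½ρ(v₂² − v₁²) = 118000 − ½·1260·(5.43² − 1.24²) = 118000 − 17600 = 100000 Pa.

100 kPa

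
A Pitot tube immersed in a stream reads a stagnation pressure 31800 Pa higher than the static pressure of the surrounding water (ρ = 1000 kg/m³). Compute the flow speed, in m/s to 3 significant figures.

v ≈ 7.97 m/s

Bernoulli between the free stream and the stagnation point: ½ρv² = P_stag − P_static.
v = √(2ΔP/ρ) = √(2·31800/1000) = 7.97 m/s.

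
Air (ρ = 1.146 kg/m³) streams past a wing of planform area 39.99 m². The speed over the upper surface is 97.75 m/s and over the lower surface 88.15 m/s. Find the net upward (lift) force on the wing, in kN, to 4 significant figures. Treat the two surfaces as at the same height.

With equal heights on the two surfaces, Bernoulli gives P_lower − P_upper = ½ρ(v_upper² − v_lower²).
ΔP = ½·1.146·(97.75² − 88.15²) = 1023 Pa.
Lift = ΔP · A = 1023 × 39.99 = 40890 N.

F ≈ 40.89 kN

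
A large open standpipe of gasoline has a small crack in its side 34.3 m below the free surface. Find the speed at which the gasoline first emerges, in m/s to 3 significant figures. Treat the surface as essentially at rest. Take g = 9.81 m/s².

25.9 m/s

Torricelli's result v = √(2gh) gives v = √(2·9.81·34.3) = 25.9 m/s.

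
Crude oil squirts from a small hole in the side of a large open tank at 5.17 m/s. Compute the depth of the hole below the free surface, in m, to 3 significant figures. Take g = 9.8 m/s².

For a small hole in a large open tank, ½v² = gh, giving h = v²/(2g).
h = 5.17²/(2·9.8) = 26.7/19.60 = 1.36 m.

h ≈ 1.36 m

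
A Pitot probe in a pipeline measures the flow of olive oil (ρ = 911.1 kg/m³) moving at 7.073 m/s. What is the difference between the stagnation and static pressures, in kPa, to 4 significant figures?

Bernoulli between the free stream and the stagnation point: ½ρv² = P_stag − P_static.
ΔP = ½·911.1·7.073² = 22790 Pa.

ΔP = 22.79 kPa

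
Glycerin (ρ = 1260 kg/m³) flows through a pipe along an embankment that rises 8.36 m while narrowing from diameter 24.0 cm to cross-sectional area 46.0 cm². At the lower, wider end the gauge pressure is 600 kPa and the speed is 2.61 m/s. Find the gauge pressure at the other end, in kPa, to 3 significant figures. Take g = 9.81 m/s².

By continuity, v₂ = v₁·A₁/A₂ = 2.61·(452/46.0) = 25.7 m/s.
Bernoulli: P₁ + ½ρv₁² + ρg h₁ = P₂ + ½ρv₂² + ρg h₂, so P₂ = P₁ + ½ρ(v₁² − v₂²) − ρg(h₂ − h₁).
P₂ = 600000 + ½·1260·(2.61² − 25.7²) − 1260·9.81·(+8.36) = 600000 + (-411000) − (103000) = 85900 Pa.

85.9 kPa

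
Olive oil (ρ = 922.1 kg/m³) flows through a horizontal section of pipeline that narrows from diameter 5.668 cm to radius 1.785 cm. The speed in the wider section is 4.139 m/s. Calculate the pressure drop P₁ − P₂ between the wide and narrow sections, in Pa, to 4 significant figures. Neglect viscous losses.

ΔP ≈ 42290 Pa

The volume flow rate is constant, so v₂ = (A₁/A₂)v₁ = (25.23/10.01)·4.139 = 10.43 m/s.
With no height change, Bernoulli's equation is P₁ + ½ρv₁² = P₂ + ½ρv₂².
P₁ − P₂ = ½·922.1·(10.43² − 4.139²) = ½·922.1·91.72 = 42290 Pa.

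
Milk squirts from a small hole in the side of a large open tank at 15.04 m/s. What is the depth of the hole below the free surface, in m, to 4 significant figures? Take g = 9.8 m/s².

Inverting v = √(2gh) gives h = v² / 2g.
h = 15.04²/(2·9.8) = 226.2/19.60 = 11.54 m.

h = 11.54 m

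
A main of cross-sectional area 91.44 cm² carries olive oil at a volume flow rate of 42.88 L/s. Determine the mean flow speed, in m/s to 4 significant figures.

v = 4.689 m/s

Q = 42.88 L/s = 0.04288 m³/s.
v = Q/A = 0.04288 / 0.009144 = 4.689 m/s.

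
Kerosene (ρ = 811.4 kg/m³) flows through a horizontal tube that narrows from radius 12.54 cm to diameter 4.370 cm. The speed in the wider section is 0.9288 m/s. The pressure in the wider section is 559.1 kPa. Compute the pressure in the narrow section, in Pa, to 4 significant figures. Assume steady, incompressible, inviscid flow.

The volume flow rate is constant, so v₂ = (A₁/A₂)v₁ = (494.0/15.00)·0.9288 = 30.59 m/s.
With no height change, Bernoulli's equation is P₁ + ½ρv₁² = P₂ + ½ρv₂².
P₂ = P₁ − ½ρ(v₂² − v₁²) = 559100 − ½·811.4·(30.59² − 0.9288²) = 559100 − 379300 = 179800 Pa.

P₂ ≈ 179800 Pa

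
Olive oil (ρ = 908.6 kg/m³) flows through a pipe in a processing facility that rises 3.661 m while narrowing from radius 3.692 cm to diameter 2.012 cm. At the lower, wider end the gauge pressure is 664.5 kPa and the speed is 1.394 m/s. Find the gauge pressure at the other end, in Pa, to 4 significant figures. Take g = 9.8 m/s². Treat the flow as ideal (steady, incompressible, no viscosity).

By continuity, v₂ = v₁·A₁/A₂ = 1.394·(42.82/3.179) = 18.78 m/s.
Applying Bernoulli between the two ends and solving for P₂: P₂ = P₁ + ½ρ(v₁² − v₂²) − ρgΔh.
P₂ = 664500 + ½·908.6·(1.394² − 18.78²) − 908.6·9.8·(+3.661) = 664500 + (-159300) − (32600) = 472600 Pa.

P₂ ≈ 472600 Pa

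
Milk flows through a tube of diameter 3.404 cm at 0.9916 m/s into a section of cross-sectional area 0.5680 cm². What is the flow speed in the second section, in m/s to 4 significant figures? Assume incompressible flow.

v₂ ≈ 15.89 m/s

By continuity, v₂ = v₁·A₁/A₂ = 0.9916·(9.101/0.5680) = 15.89 m/s.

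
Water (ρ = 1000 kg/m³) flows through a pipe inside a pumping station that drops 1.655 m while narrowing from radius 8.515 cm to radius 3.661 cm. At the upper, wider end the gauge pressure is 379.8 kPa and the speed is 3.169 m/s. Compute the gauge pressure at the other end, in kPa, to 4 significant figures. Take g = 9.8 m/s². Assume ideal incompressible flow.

P₂ = 254.1 kPa

By continuity, v₂ = v₁·A₁/A₂ = 3.169·(227.8/42.11) = 17.14 m/s.
Energy conservation along the streamline gives P₂ = P₁ − ½ρ(v₂² − v₁²) − ρg(h₂ − h₁).
P₂ = 379800 + ½·1000·(3.169² − 17.14²) − 1000·9.8·(−1.655) = 379800 + (-141900) − (-16220) = 254100 Pa.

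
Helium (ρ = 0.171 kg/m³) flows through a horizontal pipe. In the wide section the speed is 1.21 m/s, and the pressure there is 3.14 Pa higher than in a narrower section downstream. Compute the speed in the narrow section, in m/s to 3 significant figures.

With h₁ = h₂, rearranging Bernoulli gives v₂ = √(v₁² + 2ΔP/ρ).
v₂ = √(1.21² + 2·3.14/0.171) = √(1.46 + 36.7) = 6.18 m/s.

6.18 m/s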